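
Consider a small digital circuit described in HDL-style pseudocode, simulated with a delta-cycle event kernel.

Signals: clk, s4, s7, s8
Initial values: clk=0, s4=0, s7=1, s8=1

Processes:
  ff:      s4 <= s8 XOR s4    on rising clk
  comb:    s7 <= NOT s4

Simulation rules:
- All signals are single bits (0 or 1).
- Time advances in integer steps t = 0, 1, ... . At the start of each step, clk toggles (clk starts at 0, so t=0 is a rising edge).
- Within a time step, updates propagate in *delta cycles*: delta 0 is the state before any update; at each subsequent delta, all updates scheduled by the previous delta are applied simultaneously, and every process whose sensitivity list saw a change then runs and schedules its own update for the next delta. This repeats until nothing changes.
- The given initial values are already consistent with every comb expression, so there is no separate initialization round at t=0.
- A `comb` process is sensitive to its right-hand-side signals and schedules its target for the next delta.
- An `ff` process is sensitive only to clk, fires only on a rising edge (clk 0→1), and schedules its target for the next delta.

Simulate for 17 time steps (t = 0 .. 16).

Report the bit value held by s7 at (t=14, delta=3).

1

[bits: clk,s7,s4,s8]
t=0: Δ0=0101 Δ1=1101 Δ2=1111 Δ3=1011 | 3Δ
t=1: Δ0=1011 Δ1=0011 | 1Δ
t=2: Δ0=0011 Δ1=1011 Δ2=1001 Δ3=1101 | 3Δ
t=3: Δ0=1101 Δ1=0101 | 1Δ
t=4: Δ0=0101 Δ1=1101 Δ2=1111 Δ3=1011 | 3Δ
t=5: Δ0=1011 Δ1=0011 | 1Δ
t=6: Δ0=0011 Δ1=1011 Δ2=1001 Δ3=1101 | 3Δ
t=7: Δ0=1101 Δ1=0101 | 1Δ
t=8: Δ0=0101 Δ1=1101 Δ2=1111 Δ3=1011 | 3Δ
t=9: Δ0=1011 Δ1=0011 | 1Δ
t=10: Δ0=0011 Δ1=1011 Δ2=1001 Δ3=1101 | 3Δ
t=11: Δ0=1101 Δ1=0101 | 1Δ
t=12: Δ0=0101 Δ1=1101 Δ2=1111 Δ3=1011 | 3Δ
t=13: Δ0=1011 Δ1=0011 | 1Δ
t=14: Δ0=0011 Δ1=1011 Δ2=1001 Δ3=1101 | 3Δ
t=15: Δ0=1101 Δ1=0101 | 1Δ
t=16: Δ0=0101 Δ1=1101 Δ2=1111 Δ3=1011 | 3Δ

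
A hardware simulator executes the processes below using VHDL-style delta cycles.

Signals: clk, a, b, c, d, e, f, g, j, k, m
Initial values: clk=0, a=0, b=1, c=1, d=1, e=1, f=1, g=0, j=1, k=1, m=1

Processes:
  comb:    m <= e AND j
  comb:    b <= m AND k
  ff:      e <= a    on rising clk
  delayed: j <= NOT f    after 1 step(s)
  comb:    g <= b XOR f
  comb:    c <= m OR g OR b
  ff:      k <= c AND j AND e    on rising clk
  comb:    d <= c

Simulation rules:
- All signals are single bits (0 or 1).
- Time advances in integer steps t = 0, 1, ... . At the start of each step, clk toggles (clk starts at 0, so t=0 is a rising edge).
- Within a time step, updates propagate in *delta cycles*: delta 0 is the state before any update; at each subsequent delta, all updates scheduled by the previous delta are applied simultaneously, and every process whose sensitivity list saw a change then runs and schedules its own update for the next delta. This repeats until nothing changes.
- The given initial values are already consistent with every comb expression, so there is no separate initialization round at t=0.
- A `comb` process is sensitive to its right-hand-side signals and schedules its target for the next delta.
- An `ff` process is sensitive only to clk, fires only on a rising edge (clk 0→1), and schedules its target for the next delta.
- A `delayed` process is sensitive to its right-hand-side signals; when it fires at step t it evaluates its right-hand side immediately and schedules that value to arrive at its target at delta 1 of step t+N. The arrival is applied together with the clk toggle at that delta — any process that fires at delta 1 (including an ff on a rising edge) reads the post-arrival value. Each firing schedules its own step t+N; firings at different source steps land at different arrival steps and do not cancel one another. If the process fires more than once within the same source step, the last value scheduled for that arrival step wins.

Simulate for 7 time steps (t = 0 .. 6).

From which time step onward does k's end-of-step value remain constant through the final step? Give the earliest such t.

2

t=0 Δ0: d=1 g=0 m=1 b=1 c=1 e=1 j=1 clk=0 f=1 a=0 k=1
  Δ1: clk:0→1
  Δ2: e:1→0
  Δ3: m:1→0
  Δ4: b:1→0
  Δ5: g:0→1, c:1→0
  Δ6: d:1→0, c:0→1
  Δ7: d:0→1
  (7Δ to stable)
t=1 Δ0: d=1 g=1 m=0 b=0 c=1 e=0 j=1 clk=1 f=1 a=0 k=1
  Δ1: clk:1→0
  (1Δ to stable)
t=2 Δ0: d=1 g=1 m=0 b=0 c=1 e=0 j=1 clk=0 f=1 a=0 k=1
  Δ1: clk:0→1
  Δ2: k:1→0
  (2Δ to stable)
t=3 Δ0: d=1 g=1 m=0 b=0 c=1 e=0 j=1 clk=1 f=1 a=0 k=0
  Δ1: clk:1→0
  (1Δ to stable)
t=4 Δ0: d=1 g=1 m=0 b=0 c=1 e=0 j=1 clk=0 f=1 a=0 k=0
  Δ1: clk:0→1
  (1Δ to stable)
t=5 Δ0: d=1 g=1 m=0 b=0 c=1 e=0 j=1 clk=1 f=1 a=0 k=0
  Δ1: clk:1→0
  (1Δ to stable)
t=6 Δ0: d=1 g=1 m=0 b=0 c=1 e=0 j=1 clk=0 f=1 a=0 k=0
  Δ1: clk:0→1
  (1Δ to stable)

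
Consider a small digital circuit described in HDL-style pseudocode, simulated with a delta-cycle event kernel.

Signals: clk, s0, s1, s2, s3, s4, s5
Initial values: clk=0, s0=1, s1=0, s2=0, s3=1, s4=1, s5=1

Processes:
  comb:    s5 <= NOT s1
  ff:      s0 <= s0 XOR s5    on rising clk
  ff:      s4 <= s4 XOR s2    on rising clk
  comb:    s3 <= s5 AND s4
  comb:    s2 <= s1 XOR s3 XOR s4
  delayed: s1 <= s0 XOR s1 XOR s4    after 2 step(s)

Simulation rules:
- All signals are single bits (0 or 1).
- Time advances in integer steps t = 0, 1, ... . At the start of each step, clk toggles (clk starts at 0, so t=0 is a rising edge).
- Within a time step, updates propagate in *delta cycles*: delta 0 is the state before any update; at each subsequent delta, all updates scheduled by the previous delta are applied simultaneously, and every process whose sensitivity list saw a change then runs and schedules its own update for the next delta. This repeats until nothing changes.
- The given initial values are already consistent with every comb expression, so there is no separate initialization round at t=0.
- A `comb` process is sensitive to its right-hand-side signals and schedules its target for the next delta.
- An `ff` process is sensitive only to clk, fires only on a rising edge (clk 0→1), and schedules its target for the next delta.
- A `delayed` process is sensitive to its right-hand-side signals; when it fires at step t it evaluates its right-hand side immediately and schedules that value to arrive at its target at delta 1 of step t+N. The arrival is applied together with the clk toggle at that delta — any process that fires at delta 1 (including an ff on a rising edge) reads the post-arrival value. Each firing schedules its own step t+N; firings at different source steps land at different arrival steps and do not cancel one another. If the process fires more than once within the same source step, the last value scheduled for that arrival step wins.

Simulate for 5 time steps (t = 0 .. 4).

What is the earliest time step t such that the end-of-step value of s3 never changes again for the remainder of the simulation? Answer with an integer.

t0.Δ0 s1=0 s4=1 clk=0 s2=0 s3=1 s0=1 s5=1
t0.Δ1 s1=0 s4=1 clk=1 s2=0 s3=1 s0=1 s5=1
t0.Δ2 s1=0 s4=1 clk=1 s2=0 s3=1 s0=0 s5=1
t1.Δ0 s1=0 s4=1 clk=1 s2=0 s3=1 s0=0 s5=1
t1.Δ1 s1=0 s4=1 clk=0 s2=0 s3=1 s0=0 s5=1
t2.Δ0 s1=0 s4=1 clk=0 s2=0 s3=1 s0=0 s5=1
t2.Δ1 s1=1 s4=1 clk=1 s2=0 s3=1 s0=0 s5=1
t2.Δ2 s1=1 s4=1 clk=1 s2=1 s3=1 s0=1 s5=0
t2.Δ3 s1=1 s4=1 clk=1 s2=1 s3=0 s0=1 s5=0
t2.Δ4 s1=1 s4=1 clk=1 s2=0 s3=0 s0=1 s5=0
t3.Δ0 s1=1 s4=1 clk=1 s2=0 s3=0 s0=1 s5=0
t3.Δ1 s1=1 s4=1 clk=0 s2=0 s3=0 s0=1 s5=0
t4.Δ0 s1=1 s4=1 clk=0 s2=0 s3=0 s0=1 s5=0
t4.Δ1 s1=1 s4=1 clk=1 s2=0 s3=0 s0=1 s5=0

2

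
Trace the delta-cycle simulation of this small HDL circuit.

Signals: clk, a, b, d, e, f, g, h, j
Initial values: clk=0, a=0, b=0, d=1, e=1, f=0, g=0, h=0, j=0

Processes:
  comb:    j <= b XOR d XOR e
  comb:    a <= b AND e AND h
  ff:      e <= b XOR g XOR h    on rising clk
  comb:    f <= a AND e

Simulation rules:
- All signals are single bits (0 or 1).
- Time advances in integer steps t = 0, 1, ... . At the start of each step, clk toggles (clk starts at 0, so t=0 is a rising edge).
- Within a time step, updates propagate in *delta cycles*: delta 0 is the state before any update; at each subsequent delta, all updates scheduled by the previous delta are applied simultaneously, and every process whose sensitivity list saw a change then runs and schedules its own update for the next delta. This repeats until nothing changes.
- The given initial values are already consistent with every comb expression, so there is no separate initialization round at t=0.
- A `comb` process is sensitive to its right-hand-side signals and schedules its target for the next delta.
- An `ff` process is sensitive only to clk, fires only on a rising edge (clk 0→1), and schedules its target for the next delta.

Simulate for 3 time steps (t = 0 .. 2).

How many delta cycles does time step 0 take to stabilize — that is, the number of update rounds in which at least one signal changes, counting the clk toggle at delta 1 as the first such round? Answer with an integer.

3

t=0 Δ0: clk=0 f=0 d=1 b=0 a=0 g=0 j=0 e=1 h=0
  Δ1: clk:0→1
  Δ2: e:1→0
  Δ3: j:0→1
  (3Δ to stable)
t=1 Δ0: clk=1 f=0 d=1 b=0 a=0 g=0 j=1 e=0 h=0
  Δ1: clk:1→0
  (1Δ to stable)
t=2 Δ0: clk=0 f=0 d=1 b=0 a=0 g=0 j=1 e=0 h=0
  Δ1: clk:0→1
  (1Δ to stable)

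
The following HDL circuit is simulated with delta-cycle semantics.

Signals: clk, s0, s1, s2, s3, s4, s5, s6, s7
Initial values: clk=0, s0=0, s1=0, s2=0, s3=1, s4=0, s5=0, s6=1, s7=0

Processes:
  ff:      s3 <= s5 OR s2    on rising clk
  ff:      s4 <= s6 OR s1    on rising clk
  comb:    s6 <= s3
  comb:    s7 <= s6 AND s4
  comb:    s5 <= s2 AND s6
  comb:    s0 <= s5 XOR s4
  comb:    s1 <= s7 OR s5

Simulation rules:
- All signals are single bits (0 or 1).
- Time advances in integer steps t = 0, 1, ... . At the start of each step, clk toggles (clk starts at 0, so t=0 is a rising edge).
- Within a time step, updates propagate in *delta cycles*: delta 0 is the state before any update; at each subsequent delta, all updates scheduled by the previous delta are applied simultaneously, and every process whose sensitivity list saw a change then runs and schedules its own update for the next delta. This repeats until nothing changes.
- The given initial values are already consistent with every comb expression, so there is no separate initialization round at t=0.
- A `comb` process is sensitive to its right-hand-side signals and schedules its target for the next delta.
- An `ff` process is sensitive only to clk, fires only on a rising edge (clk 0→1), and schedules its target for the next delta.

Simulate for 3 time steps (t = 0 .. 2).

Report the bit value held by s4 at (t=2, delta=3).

t=0 Δ0: s6=1 clk=0 s4=0 s1=0 s2=0 s3=1 s5=0 s0=0 s7=0
  Δ1: clk:0→1
  Δ2: s4:0→1, s3:1→0
  Δ3: s6:1→0, s0:0→1, s7:0→1
  Δ4: s1:0→1, s7:1→0
  Δ5: s1:1→0
  (5Δ to stable)
t=1 Δ0: s6=0 clk=1 s4=1 s1=0 s2=0 s3=0 s5=0 s0=1 s7=0
  Δ1: clk:1→0
  (1Δ to stable)
t=2 Δ0: s6=0 clk=0 s4=1 s1=0 s2=0 s3=0 s5=0 s0=1 s7=0
  Δ1: clk:0→1
  Δ2: s4:1→0
  Δ3: s0:1→0
  (3Δ to stable)

0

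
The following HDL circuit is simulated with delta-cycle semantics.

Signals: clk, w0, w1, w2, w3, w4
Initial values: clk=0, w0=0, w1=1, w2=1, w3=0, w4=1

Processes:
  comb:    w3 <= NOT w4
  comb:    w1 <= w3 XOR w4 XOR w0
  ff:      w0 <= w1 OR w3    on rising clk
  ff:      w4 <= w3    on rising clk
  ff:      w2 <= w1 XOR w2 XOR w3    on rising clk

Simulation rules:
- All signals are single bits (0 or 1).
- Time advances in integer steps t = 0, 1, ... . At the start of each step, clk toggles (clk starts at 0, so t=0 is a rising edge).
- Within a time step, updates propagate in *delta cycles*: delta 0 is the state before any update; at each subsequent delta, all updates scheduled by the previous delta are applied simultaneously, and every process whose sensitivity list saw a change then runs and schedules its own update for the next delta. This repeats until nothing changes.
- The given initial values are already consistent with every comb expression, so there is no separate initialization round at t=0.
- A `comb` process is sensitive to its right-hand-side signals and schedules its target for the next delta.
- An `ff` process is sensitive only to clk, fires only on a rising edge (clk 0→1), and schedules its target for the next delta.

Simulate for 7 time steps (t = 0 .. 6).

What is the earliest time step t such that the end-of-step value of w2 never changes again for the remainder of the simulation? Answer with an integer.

2

t=0 Δ0: clk=0 w0=0 w1=1 w2=1 w3=0 w4=1
  Δ1: clk:0→1
  Δ2: w0:0→1, w2:1→0, w4:1→0
  Δ3: w3:0→1
  Δ4: w1:1→0
  (4Δ to stable)
t=1 Δ0: clk=1 w0=1 w1=0 w2=0 w3=1 w4=0
  Δ1: clk:1→0
  (1Δ to stable)
t=2 Δ0: clk=0 w0=1 w1=0 w2=0 w3=1 w4=0
  Δ1: clk:0→1
  Δ2: w2:0→1, w4:0→1
  Δ3: w1:0→1, w3:1→0
  Δ4: w1:1→0
  (4Δ to stable)
t=3 Δ0: clk=1 w0=1 w1=0 w2=1 w3=0 w4=1
  Δ1: clk:1→0
  (1Δ to stable)
t=4 Δ0: clk=0 w0=1 w1=0 w2=1 w3=0 w4=1
  Δ1: clk:0→1
  Δ2: w0:1→0, w4:1→0
  Δ3: w3:0→1
  Δ4: w1:0→1
  (4Δ to stable)
t=5 Δ0: clk=1 w0=0 w1=1 w2=1 w3=1 w4=0
  Δ1: clk:1→0
  (1Δ to stable)
t=6 Δ0: clk=0 w0=0 w1=1 w2=1 w3=1 w4=0
  Δ1: clk:0→1
  Δ2: w0:0→1, w4:0→1
  Δ3: w3:1→0
  Δ4: w1:1→0
  (4Δ to stable)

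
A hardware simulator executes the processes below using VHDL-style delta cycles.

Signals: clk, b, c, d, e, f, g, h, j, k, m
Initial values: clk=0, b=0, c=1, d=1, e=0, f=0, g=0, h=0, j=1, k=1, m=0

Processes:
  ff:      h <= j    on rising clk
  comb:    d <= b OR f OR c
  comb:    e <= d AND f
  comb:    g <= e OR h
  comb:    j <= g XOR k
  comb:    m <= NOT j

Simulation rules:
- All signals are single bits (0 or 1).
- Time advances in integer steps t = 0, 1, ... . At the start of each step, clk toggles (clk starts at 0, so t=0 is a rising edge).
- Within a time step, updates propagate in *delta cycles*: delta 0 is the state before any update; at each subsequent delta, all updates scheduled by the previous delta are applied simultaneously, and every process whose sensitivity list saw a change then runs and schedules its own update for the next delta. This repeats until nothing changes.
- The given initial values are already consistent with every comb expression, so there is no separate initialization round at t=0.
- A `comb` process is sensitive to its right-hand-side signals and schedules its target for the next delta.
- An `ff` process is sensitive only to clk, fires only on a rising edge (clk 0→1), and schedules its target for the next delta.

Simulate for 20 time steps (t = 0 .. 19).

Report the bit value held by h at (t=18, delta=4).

t0.Δ0 b=0 clk=0 h=0 g=0 c=1 k=1 e=0 d=1 m=0 j=1 f=0
t0.Δ1 b=0 clk=1 h=0 g=0 c=1 k=1 e=0 d=1 m=0 j=1 f=0
t0.Δ2 b=0 clk=1 h=1 g=0 c=1 k=1 e=0 d=1 m=0 j=1 f=0
t0.Δ3 b=0 clk=1 h=1 g=1 c=1 k=1 e=0 d=1 m=0 j=1 f=0
t0.Δ4 b=0 clk=1 h=1 g=1 c=1 k=1 e=0 d=1 m=0 j=0 f=0
t0.Δ5 b=0 clk=1 h=1 g=1 c=1 k=1 e=0 d=1 m=1 j=0 f=0
t1.Δ0 b=0 clk=1 h=1 g=1 c=1 k=1 e=0 d=1 m=1 j=0 f=0
t1.Δ1 b=0 clk=0 h=1 g=1 c=1 k=1 e=0 d=1 m=1 j=0 f=0
t2.Δ0 b=0 clk=0 h=1 g=1 c=1 k=1 e=0 d=1 m=1 j=0 f=0
t2.Δ1 b=0 clk=1 h=1 g=1 c=1 k=1 e=0 d=1 m=1 j=0 f=0
t2.Δ2 b=0 clk=1 h=0 g=1 c=1 k=1 e=0 d=1 m=1 j=0 f=0
t2.Δ3 b=0 clk=1 h=0 g=0 c=1 k=1 e=0 d=1 m=1 j=0 f=0
t2.Δ4 b=0 clk=1 h=0 g=0 c=1 k=1 e=0 d=1 m=1 j=1 f=0
t2.Δ5 b=0 clk=1 h=0 g=0 c=1 k=1 e=0 d=1 m=0 j=1 f=0
t3.Δ0 b=0 clk=1 h=0 g=0 c=1 k=1 e=0 d=1 m=0 j=1 f=0
t3.Δ1 b=0 clk=0 h=0 g=0 c=1 k=1 e=0 d=1 m=0 j=1 f=0
t4.Δ0 b=0 clk=0 h=0 g=0 c=1 k=1 e=0 d=1 m=0 j=1 f=0
t4.Δ1 b=0 clk=1 h=0 g=0 c=1 k=1 e=0 d=1 m=0 j=1 f=0
t4.Δ2 b=0 clk=1 h=1 g=0 c=1 k=1 e=0 d=1 m=0 j=1 f=0
t4.Δ3 b=0 clk=1 h=1 g=1 c=1 k=1 e=0 d=1 m=0 j=1 f=0
t4.Δ4 b=0 clk=1 h=1 g=1 c=1 k=1 e=0 d=1 m=0 j=0 f=0
t4.Δ5 b=0 clk=1 h=1 g=1 c=1 k=1 e=0 d=1 m=1 j=0 f=0
t5.Δ0 b=0 clk=1 h=1 g=1 c=1 k=1 e=0 d=1 m=1 j=0 f=0
t5.Δ1 b=0 clk=0 h=1 g=1 c=1 k=1 e=0 d=1 m=1 j=0 f=0
t6.Δ0 b=0 clk=0 h=1 g=1 c=1 k=1 e=0 d=1 m=1 j=0 f=0
t6.Δ1 b=0 clk=1 h=1 g=1 c=1 k=1 e=0 d=1 m=1 j=0 f=0
t6.Δ2 b=0 clk=1 h=0 g=1 c=1 k=1 e=0 d=1 m=1 j=0 f=0
t6.Δ3 b=0 clk=1 h=0 g=0 c=1 k=1 e=0 d=1 m=1 j=0 f=0
t6.Δ4 b=0 clk=1 h=0 g=0 c=1 k=1 e=0 d=1 m=1 j=1 f=0
t6.Δ5 b=0 clk=1 h=0 g=0 c=1 k=1 e=0 d=1 m=0 j=1 f=0
t7.Δ0 b=0 clk=1 h=0 g=0 c=1 k=1 e=0 d=1 m=0 j=1 f=0
t7.Δ1 b=0 clk=0 h=0 g=0 c=1 k=1 e=0 d=1 m=0 j=1 f=0
t8.Δ0 b=0 clk=0 h=0 g=0 c=1 k=1 e=0 d=1 m=0 j=1 f=0
t8.Δ1 b=0 clk=1 h=0 g=0 c=1 k=1 e=0 d=1 m=0 j=1 f=0
t8.Δ2 b=0 clk=1 h=1 g=0 c=1 k=1 e=0 d=1 m=0 j=1 f=0
t8.Δ3 b=0 clk=1 h=1 g=1 c=1 k=1 e=0 d=1 m=0 j=1 f=0
t8.Δ4 b=0 clk=1 h=1 g=1 c=1 k=1 e=0 d=1 m=0 j=0 f=0
t8.Δ5 b=0 clk=1 h=1 g=1 c=1 k=1 e=0 d=1 m=1 j=0 f=0
t9.Δ0 b=0 clk=1 h=1 g=1 c=1 k=1 e=0 d=1 m=1 j=0 f=0
t9.Δ1 b=0 clk=0 h=1 g=1 c=1 k=1 e=0 d=1 m=1 j=0 f=0
t10.Δ0 b=0 clk=0 h=1 g=1 c=1 k=1 e=0 d=1 m=1 j=0 f=0
t10.Δ1 b=0 clk=1 h=1 g=1 c=1 k=1 e=0 d=1 m=1 j=0 f=0
t10.Δ2 b=0 clk=1 h=0 g=1 c=1 k=1 e=0 d=1 m=1 j=0 f=0
t10.Δ3 b=0 clk=1 h=0 g=0 c=1 k=1 e=0 d=1 m=1 j=0 f=0
t10.Δ4 b=0 clk=1 h=0 g=0 c=1 k=1 e=0 d=1 m=1 j=1 f=0
t10.Δ5 b=0 clk=1 h=0 g=0 c=1 k=1 e=0 d=1 m=0 j=1 f=0
t11.Δ0 b=0 clk=1 h=0 g=0 c=1 k=1 e=0 d=1 m=0 j=1 f=0
t11.Δ1 b=0 clk=0 h=0 g=0 c=1 k=1 e=0 d=1 m=0 j=1 f=0
t12.Δ0 b=0 clk=0 h=0 g=0 c=1 k=1 e=0 d=1 m=0 j=1 f=0
t12.Δ1 b=0 clk=1 h=0 g=0 c=1 k=1 e=0 d=1 m=0 j=1 f=0
t12.Δ2 b=0 clk=1 h=1 g=0 c=1 k=1 e=0 d=1 m=0 j=1 f=0
t12.Δ3 b=0 clk=1 h=1 g=1 c=1 k=1 e=0 d=1 m=0 j=1 f=0
t12.Δ4 b=0 clk=1 h=1 g=1 c=1 k=1 e=0 d=1 m=0 j=0 f=0
t12.Δ5 b=0 clk=1 h=1 g=1 c=1 k=1 e=0 d=1 m=1 j=0 f=0
t13.Δ0 b=0 clk=1 h=1 g=1 c=1 k=1 e=0 d=1 m=1 j=0 f=0
t13.Δ1 b=0 clk=0 h=1 g=1 c=1 k=1 e=0 d=1 m=1 j=0 f=0
t14.Δ0 b=0 clk=0 h=1 g=1 c=1 k=1 e=0 d=1 m=1 j=0 f=0
t14.Δ1 b=0 clk=1 h=1 g=1 c=1 k=1 e=0 d=1 m=1 j=0 f=0
t14.Δ2 b=0 clk=1 h=0 g=1 c=1 k=1 e=0 d=1 m=1 j=0 f=0
t14.Δ3 b=0 clk=1 h=0 g=0 c=1 k=1 e=0 d=1 m=1 j=0 f=0
t14.Δ4 b=0 clk=1 h=0 g=0 c=1 k=1 e=0 d=1 m=1 j=1 f=0
t14.Δ5 b=0 clk=1 h=0 g=0 c=1 k=1 e=0 d=1 m=0 j=1 f=0
t15.Δ0 b=0 clk=1 h=0 g=0 c=1 k=1 e=0 d=1 m=0 j=1 f=0
t15.Δ1 b=0 clk=0 h=0 g=0 c=1 k=1 e=0 d=1 m=0 j=1 f=0
t16.Δ0 b=0 clk=0 h=0 g=0 c=1 k=1 e=0 d=1 m=0 j=1 f=0
t16.Δ1 b=0 clk=1 h=0 g=0 c=1 k=1 e=0 d=1 m=0 j=1 f=0
t16.Δ2 b=0 clk=1 h=1 g=0 c=1 k=1 e=0 d=1 m=0 j=1 f=0
t16.Δ3 b=0 clk=1 h=1 g=1 c=1 k=1 e=0 d=1 m=0 j=1 f=0
t16.Δ4 b=0 clk=1 h=1 g=1 c=1 k=1 e=0 d=1 m=0 j=0 f=0
t16.Δ5 b=0 clk=1 h=1 g=1 c=1 k=1 e=0 d=1 m=1 j=0 f=0
t17.Δ0 b=0 clk=1 h=1 g=1 c=1 k=1 e=0 d=1 m=1 j=0 f=0
t17.Δ1 b=0 clk=0 h=1 g=1 c=1 k=1 e=0 d=1 m=1 j=0 f=0
t18.Δ0 b=0 clk=0 h=1 g=1 c=1 k=1 e=0 d=1 m=1 j=0 f=0
t18.Δ1 b=0 clk=1 h=1 g=1 c=1 k=1 e=0 d=1 m=1 j=0 f=0
t18.Δ2 b=0 clk=1 h=0 g=1 c=1 k=1 e=0 d=1 m=1 j=0 f=0
t18.Δ3 b=0 clk=1 h=0 g=0 c=1 k=1 e=0 d=1 m=1 j=0 f=0
t18.Δ4 b=0 clk=1 h=0 g=0 c=1 k=1 e=0 d=1 m=1 j=1 f=0
t18.Δ5 b=0 clk=1 h=0 g=0 c=1 k=1 e=0 d=1 m=0 j=1 f=0
t19.Δ0 b=0 clk=1 h=0 g=0 c=1 k=1 e=0 d=1 m=0 j=1 f=0
t19.Δ1 b=0 clk=0 h=0 g=0 c=1 k=1 e=0 d=1 m=0 j=1 f=0

0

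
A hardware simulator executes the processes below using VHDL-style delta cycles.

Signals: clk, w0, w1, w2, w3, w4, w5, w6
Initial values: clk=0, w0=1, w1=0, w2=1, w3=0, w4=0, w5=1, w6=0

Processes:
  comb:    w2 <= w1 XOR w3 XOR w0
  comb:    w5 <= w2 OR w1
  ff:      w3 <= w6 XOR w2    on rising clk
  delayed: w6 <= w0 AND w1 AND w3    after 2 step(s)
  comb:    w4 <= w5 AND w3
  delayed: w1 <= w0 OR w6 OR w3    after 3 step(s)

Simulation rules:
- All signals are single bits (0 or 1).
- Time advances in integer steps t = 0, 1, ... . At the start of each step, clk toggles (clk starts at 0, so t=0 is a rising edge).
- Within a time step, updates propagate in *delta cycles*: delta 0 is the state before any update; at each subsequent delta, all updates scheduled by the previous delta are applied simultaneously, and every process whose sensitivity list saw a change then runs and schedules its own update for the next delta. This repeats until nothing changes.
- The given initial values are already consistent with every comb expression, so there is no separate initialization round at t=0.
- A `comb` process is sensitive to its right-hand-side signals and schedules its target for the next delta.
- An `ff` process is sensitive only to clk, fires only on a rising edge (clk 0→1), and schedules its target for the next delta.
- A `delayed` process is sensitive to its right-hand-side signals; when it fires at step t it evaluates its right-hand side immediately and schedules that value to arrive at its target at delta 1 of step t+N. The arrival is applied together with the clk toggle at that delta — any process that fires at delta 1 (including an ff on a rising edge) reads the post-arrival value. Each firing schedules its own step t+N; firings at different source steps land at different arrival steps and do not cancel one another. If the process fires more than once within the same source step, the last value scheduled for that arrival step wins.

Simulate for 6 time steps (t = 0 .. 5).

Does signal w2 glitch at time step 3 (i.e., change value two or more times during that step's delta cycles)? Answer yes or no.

[bits: w2,w6,w1,w4,w3,clk,w5,w0]
t=0: Δ0=10000011 Δ1=10000111 Δ2=10001111 Δ3=00011111 Δ4=00011101 Δ5=00001101 | 5Δ
t=1: Δ0=00001101 Δ1=00001001 | 1Δ
t=2: Δ0=00001001 Δ1=00001101 Δ2=00000101 Δ3=10000101 Δ4=10000111 | 4Δ
t=3: Δ0=10000111 Δ1=10100011 Δ2=00100011 | 2Δ
t=4: Δ0=00100011 Δ1=00100111 | 1Δ
t=5: Δ0=00100111 Δ1=00100011 | 1Δ

no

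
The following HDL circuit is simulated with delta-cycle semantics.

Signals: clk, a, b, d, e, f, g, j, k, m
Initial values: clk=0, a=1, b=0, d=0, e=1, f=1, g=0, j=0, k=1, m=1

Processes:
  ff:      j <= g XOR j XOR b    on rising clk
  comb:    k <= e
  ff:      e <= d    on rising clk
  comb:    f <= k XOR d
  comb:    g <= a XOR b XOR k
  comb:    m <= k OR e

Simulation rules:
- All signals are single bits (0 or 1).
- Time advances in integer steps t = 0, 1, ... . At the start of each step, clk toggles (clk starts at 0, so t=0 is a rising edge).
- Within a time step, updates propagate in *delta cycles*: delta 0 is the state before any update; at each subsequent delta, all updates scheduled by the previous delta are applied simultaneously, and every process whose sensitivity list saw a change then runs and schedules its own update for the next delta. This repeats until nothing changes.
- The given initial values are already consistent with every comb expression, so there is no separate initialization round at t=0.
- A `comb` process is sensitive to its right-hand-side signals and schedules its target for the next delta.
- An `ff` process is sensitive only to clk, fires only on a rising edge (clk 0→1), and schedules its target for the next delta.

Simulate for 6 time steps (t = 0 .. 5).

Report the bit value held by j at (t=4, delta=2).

0

[bits: f,a,g,b,clk,k,e,m,d,j]
t=0: Δ0=1100011100 Δ1=1100111100 Δ2=1100110100 Δ3=1100100100 Δ4=0110100000 | 4Δ
t=1: Δ0=0110100000 Δ1=0110000000 | 1Δ
t=2: Δ0=0110000000 Δ1=0110100000 Δ2=0110100001 | 2Δ
t=3: Δ0=0110100001 Δ1=0110000001 | 1Δ
t=4: Δ0=0110000001 Δ1=0110100001 Δ2=0110100000 | 2Δ
t=5: Δ0=0110100000 Δ1=0110000000 | 1Δ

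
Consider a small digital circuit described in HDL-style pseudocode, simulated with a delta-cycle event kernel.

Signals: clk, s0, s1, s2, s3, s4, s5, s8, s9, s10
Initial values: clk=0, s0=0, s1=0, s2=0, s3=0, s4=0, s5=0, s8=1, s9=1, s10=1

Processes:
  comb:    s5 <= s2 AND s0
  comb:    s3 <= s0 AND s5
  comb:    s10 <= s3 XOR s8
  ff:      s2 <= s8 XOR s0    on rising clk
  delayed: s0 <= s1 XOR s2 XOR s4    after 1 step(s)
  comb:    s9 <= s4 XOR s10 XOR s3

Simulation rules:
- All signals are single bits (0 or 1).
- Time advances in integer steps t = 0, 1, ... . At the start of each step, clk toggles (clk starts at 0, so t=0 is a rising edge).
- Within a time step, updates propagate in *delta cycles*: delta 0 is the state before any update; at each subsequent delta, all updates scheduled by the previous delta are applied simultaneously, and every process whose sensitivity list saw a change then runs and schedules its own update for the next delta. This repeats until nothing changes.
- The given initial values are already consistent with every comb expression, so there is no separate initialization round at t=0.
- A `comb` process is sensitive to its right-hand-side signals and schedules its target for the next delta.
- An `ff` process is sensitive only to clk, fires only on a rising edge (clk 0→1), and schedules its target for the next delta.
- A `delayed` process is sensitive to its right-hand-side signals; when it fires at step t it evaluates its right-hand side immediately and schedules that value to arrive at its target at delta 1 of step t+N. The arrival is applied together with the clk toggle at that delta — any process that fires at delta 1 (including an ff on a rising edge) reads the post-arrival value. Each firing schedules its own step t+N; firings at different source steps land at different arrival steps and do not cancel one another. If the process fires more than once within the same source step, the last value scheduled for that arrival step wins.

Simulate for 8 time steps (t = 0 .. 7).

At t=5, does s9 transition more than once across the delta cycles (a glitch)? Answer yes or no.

yes

t=0 Δ0: s4=0 s8=1 s0=0 clk=0 s1=0 s5=0 s10=1 s9=1 s3=0 s2=0
  Δ1: clk:0→1
  Δ2: s2:0→1
  (2Δ to stable)
t=1 Δ0: s4=0 s8=1 s0=0 clk=1 s1=0 s5=0 s10=1 s9=1 s3=0 s2=1
  Δ1: s0:0→1, clk:1→0
  Δ2: s5:0→1
  Δ3: s3:0→1
  Δ4: s10:1→0, s9:1→0
  Δ5: s9:0→1
  (5Δ to stable)
t=2 Δ0: s4=0 s8=1 s0=1 clk=0 s1=0 s5=1 s10=0 s9=1 s3=1 s2=1
  Δ1: clk:0→1
  Δ2: s2:1→0
  Δ3: s5:1→0
  Δ4: s3:1→0
  Δ5: s10:0→1, s9:1→0
  Δ6: s9:0→1
  (6Δ to stable)
t=3 Δ0: s4=0 s8=1 s0=1 clk=1 s1=0 s5=0 s10=1 s9=1 s3=0 s2=0
  Δ1: s0:1→0, clk:1→0
  (1Δ to stable)
t=4 Δ0: s4=0 s8=1 s0=0 clk=0 s1=0 s5=0 s10=1 s9=1 s3=0 s2=0
  Δ1: clk:0→1
  Δ2: s2:0→1
  (2Δ to stable)
t=5 Δ0: s4=0 s8=1 s0=0 clk=1 s1=0 s5=0 s10=1 s9=1 s3=0 s2=1
  Δ1: s0:0→1, clk:1→0
  Δ2: s5:0→1
  Δ3: s3:0→1
  Δ4: s10:1→0, s9:1→0
  Δ5: s9:0→1
  (5Δ to stable)
t=6 Δ0: s4=0 s8=1 s0=1 clk=0 s1=0 s5=1 s10=0 s9=1 s3=1 s2=1
  Δ1: clk:0→1
  Δ2: s2:1→0
  Δ3: s5:1→0
  Δ4: s3:1→0
  Δ5: s10:0→1, s9:1→0
  Δ6: s9:0→1
  (6Δ to stable)
t=7 Δ0: s4=0 s8=1 s0=1 clk=1 s1=0 s5=0 s10=1 s9=1 s3=0 s2=0
  Δ1: s0:1→0, clk:1→0
  (1Δ to stable)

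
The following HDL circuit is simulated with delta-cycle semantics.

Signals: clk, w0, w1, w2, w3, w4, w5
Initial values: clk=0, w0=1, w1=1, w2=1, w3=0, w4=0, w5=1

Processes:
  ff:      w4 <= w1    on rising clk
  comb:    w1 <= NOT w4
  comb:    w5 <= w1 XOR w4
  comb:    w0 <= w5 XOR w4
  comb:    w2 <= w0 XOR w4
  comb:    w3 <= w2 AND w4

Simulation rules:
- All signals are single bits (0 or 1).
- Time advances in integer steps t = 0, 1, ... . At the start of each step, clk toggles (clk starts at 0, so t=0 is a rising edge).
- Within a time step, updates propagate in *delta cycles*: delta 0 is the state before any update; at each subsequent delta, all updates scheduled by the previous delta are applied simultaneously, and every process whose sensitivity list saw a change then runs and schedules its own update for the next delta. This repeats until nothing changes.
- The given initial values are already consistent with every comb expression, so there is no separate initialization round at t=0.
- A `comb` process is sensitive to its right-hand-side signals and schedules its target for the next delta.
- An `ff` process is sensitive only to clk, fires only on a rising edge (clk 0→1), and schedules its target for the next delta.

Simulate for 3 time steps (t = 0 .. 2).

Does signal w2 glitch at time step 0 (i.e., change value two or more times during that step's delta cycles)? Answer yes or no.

[bits: w2,w0,w4,clk,w3,w1,w5]
t=0: Δ0=1100011 Δ1=1101011 Δ2=1111011 Δ3=0011100 Δ4=1111001 Δ5=0011101 Δ6=1011001 Δ7=1011101 | 7Δ
t=1: Δ0=1011101 Δ1=1010101 | 1Δ
t=2: Δ0=1010101 Δ1=1011101 Δ2=1001101 Δ3=0101010 Δ4=1001011 Δ5=0101011 Δ6=1101011 | 6Δ

yes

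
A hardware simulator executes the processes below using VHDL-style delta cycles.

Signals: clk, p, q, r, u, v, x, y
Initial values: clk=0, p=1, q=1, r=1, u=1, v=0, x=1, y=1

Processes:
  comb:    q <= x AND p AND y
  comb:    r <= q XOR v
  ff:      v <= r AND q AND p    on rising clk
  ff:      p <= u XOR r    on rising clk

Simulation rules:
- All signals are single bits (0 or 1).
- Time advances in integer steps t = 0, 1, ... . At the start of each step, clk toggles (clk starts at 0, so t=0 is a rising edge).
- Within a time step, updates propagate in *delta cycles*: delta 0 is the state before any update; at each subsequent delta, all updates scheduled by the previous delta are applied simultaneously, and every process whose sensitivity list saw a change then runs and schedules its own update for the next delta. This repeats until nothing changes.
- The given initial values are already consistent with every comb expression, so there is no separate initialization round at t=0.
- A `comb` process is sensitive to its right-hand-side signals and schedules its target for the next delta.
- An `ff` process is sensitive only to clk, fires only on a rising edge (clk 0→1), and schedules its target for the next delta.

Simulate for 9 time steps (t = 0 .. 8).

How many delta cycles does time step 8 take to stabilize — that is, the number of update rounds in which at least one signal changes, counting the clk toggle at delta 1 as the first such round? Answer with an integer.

3

[bits: r,u,v,p,clk,y,x,q]
t=0: Δ0=11010111 Δ1=11011111 Δ2=11101111 Δ3=01101110 Δ4=11101110 | 4Δ
t=1: Δ0=11101110 Δ1=11100110 | 1Δ
t=2: Δ0=11100110 Δ1=11101110 Δ2=11001110 Δ3=01001110 | 3Δ
t=3: Δ0=01001110 Δ1=01000110 | 1Δ
t=4: Δ0=01000110 Δ1=01001110 Δ2=01011110 Δ3=01011111 Δ4=11011111 | 4Δ
t=5: Δ0=11011111 Δ1=11010111 | 1Δ
t=6: Δ0=11010111 Δ1=11011111 Δ2=11101111 Δ3=01101110 Δ4=11101110 | 4Δ
t=7: Δ0=11101110 Δ1=11100110 | 1Δ
t=8: Δ0=11100110 Δ1=11101110 Δ2=11001110 Δ3=01001110 | 3Δ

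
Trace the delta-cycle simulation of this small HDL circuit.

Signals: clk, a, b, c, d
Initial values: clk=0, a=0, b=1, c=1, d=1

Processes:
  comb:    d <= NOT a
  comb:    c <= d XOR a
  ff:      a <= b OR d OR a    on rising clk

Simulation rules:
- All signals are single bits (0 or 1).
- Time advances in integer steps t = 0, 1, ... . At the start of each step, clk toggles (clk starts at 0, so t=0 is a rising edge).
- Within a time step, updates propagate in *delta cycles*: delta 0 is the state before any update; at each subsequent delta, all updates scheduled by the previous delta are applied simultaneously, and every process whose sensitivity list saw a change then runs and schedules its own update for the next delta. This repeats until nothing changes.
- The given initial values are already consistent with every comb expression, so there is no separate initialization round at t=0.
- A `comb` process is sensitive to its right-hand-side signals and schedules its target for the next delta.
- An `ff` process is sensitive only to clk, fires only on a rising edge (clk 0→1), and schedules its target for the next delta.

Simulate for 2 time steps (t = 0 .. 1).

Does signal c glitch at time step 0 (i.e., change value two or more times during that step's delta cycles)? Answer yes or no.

yes

t=0 Δ0: b=1 clk=0 d=1 c=1 a=0
  Δ1: clk:0→1
  Δ2: a:0→1
  Δ3: d:1→0, c:1→0
  Δ4: c:0→1
  (4Δ to stable)
t=1 Δ0: b=1 clk=1 d=0 c=1 a=1
  Δ1: clk:1→0
  (1Δ to stable)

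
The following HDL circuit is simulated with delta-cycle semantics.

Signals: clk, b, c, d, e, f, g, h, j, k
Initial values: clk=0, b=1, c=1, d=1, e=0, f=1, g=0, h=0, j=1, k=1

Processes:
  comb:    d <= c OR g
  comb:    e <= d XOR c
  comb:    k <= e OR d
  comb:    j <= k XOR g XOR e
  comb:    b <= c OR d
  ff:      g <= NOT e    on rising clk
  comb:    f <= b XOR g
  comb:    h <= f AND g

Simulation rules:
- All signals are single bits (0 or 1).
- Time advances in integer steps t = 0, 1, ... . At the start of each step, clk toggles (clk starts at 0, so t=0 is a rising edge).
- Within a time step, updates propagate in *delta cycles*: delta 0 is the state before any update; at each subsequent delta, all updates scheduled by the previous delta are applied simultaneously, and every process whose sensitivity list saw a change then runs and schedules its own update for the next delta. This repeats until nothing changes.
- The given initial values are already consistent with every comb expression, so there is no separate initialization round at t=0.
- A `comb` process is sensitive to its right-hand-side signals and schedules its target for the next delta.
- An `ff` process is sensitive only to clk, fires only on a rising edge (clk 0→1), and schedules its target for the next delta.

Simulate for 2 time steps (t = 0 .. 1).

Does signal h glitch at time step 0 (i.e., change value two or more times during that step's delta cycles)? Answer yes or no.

yes

t=0 Δ0: b=1 k=1 c=1 j=1 clk=0 e=0 h=0 d=1 f=1 g=0
  Δ1: clk:0→1
  Δ2: g:0→1
  Δ3: j:1→0, h:0→1, f:1→0
  Δ4: h:1→0
  (4Δ to stable)
t=1 Δ0: b=1 k=1 c=1 j=0 clk=1 e=0 h=0 d=1 f=0 g=1
  Δ1: clk:1→0
  (1Δ to stable)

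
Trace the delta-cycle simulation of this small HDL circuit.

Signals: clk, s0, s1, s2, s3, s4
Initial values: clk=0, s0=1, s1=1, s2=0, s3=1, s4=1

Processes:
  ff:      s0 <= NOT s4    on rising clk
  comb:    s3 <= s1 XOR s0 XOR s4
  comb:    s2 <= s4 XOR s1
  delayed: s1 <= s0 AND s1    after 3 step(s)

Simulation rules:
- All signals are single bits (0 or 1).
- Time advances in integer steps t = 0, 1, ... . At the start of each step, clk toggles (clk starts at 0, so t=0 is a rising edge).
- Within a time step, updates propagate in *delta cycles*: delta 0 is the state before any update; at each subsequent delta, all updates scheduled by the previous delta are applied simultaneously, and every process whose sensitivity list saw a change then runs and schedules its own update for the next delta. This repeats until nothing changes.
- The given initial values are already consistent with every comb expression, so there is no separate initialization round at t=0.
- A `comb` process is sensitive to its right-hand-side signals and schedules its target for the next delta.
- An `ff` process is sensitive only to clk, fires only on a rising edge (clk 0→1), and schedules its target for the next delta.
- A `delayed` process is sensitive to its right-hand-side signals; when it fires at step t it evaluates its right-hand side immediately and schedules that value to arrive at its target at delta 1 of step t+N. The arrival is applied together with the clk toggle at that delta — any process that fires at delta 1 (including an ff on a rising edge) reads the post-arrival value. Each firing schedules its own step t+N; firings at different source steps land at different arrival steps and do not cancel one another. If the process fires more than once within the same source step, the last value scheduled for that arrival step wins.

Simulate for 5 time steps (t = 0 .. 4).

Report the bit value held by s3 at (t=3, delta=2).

1

[bits: s2,s3,s0,clk,s4,s1]
t=0: Δ0=011011 Δ1=011111 Δ2=010111 Δ3=000111 | 3Δ
t=1: Δ0=000111 Δ1=000011 | 1Δ
t=2: Δ0=000011 Δ1=000111 | 1Δ
t=3: Δ0=000111 Δ1=000010 Δ2=110010 | 2Δ
t=4: Δ0=110010 Δ1=110110 | 1Δ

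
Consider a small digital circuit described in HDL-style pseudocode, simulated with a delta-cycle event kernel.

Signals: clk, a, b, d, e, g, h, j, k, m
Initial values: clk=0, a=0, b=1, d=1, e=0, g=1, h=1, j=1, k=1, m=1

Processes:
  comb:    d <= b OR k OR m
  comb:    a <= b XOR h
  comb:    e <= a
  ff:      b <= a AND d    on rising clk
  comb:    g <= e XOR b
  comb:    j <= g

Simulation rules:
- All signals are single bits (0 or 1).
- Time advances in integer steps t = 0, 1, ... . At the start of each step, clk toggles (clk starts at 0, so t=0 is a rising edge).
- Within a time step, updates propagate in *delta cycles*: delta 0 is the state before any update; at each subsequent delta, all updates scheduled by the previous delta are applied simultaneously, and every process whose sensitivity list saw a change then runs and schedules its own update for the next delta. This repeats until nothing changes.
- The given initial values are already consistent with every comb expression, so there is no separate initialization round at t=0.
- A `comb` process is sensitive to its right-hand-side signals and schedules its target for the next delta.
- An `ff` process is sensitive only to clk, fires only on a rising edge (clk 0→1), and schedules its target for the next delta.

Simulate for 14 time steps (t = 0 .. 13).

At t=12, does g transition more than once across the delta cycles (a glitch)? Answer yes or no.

t0.Δ0 j=1 g=1 a=0 d=1 m=1 k=1 b=1 h=1 clk=0 e=0
t0.Δ1 j=1 g=1 a=0 d=1 m=1 k=1 b=1 h=1 clk=1 e=0
t0.Δ2 j=1 g=1 a=0 d=1 m=1 k=1 b=0 h=1 clk=1 e=0
t0.Δ3 j=1 g=0 a=1 d=1 m=1 k=1 b=0 h=1 clk=1 e=0
t0.Δ4 j=0 g=0 a=1 d=1 m=1 k=1 b=0 h=1 clk=1 e=1
t0.Δ5 j=0 g=1 a=1 d=1 m=1 k=1 b=0 h=1 clk=1 e=1
t0.Δ6 j=1 g=1 a=1 d=1 m=1 k=1 b=0 h=1 clk=1 e=1
t1.Δ0 j=1 g=1 a=1 d=1 m=1 k=1 b=0 h=1 clk=1 e=1
t1.Δ1 j=1 g=1 a=1 d=1 m=1 k=1 b=0 h=1 clk=0 e=1
t2.Δ0 j=1 g=1 a=1 d=1 m=1 k=1 b=0 h=1 clk=0 e=1
t2.Δ1 j=1 g=1 a=1 d=1 m=1 k=1 b=0 h=1 clk=1 e=1
t2.Δ2 j=1 g=1 a=1 d=1 m=1 k=1 b=1 h=1 clk=1 e=1
t2.Δ3 j=1 g=0 a=0 d=1 m=1 k=1 b=1 h=1 clk=1 e=1
t2.Δ4 j=0 g=0 a=0 d=1 m=1 k=1 b=1 h=1 clk=1 e=0
t2.Δ5 j=0 g=1 a=0 d=1 m=1 k=1 b=1 h=1 clk=1 e=0
t2.Δ6 j=1 g=1 a=0 d=1 m=1 k=1 b=1 h=1 clk=1 e=0
t3.Δ0 j=1 g=1 a=0 d=1 m=1 k=1 b=1 h=1 clk=1 e=0
t3.Δ1 j=1 g=1 a=0 d=1 m=1 k=1 b=1 h=1 clk=0 e=0
t4.Δ0 j=1 g=1 a=0 d=1 m=1 k=1 b=1 h=1 clk=0 e=0
t4.Δ1 j=1 g=1 a=0 d=1 m=1 k=1 b=1 h=1 clk=1 e=0
t4.Δ2 j=1 g=1 a=0 d=1 m=1 k=1 b=0 h=1 clk=1 e=0
t4.Δ3 j=1 g=0 a=1 d=1 m=1 k=1 b=0 h=1 clk=1 e=0
t4.Δ4 j=0 g=0 a=1 d=1 m=1 k=1 b=0 h=1 clk=1 e=1
t4.Δ5 j=0 g=1 a=1 d=1 m=1 k=1 b=0 h=1 clk=1 e=1
t4.Δ6 j=1 g=1 a=1 d=1 m=1 k=1 b=0 h=1 clk=1 e=1
t5.Δ0 j=1 g=1 a=1 d=1 m=1 k=1 b=0 h=1 clk=1 e=1
t5.Δ1 j=1 g=1 a=1 d=1 m=1 k=1 b=0 h=1 clk=0 e=1
t6.Δ0 j=1 g=1 a=1 d=1 m=1 k=1 b=0 h=1 clk=0 e=1
t6.Δ1 j=1 g=1 a=1 d=1 m=1 k=1 b=0 h=1 clk=1 e=1
t6.Δ2 j=1 g=1 a=1 d=1 m=1 k=1 b=1 h=1 clk=1 e=1
t6.Δ3 j=1 g=0 a=0 d=1 m=1 k=1 b=1 h=1 clk=1 e=1
t6.Δ4 j=0 g=0 a=0 d=1 m=1 k=1 b=1 h=1 clk=1 e=0
t6.Δ5 j=0 g=1 a=0 d=1 m=1 k=1 b=1 h=1 clk=1 e=0
t6.Δ6 j=1 g=1 a=0 d=1 m=1 k=1 b=1 h=1 clk=1 e=0
t7.Δ0 j=1 g=1 a=0 d=1 m=1 k=1 b=1 h=1 clk=1 e=0
t7.Δ1 j=1 g=1 a=0 d=1 m=1 k=1 b=1 h=1 clk=0 e=0
t8.Δ0 j=1 g=1 a=0 d=1 m=1 k=1 b=1 h=1 clk=0 e=0
t8.Δ1 j=1 g=1 a=0 d=1 m=1 k=1 b=1 h=1 clk=1 e=0
t8.Δ2 j=1 g=1 a=0 d=1 m=1 k=1 b=0 h=1 clk=1 e=0
t8.Δ3 j=1 g=0 a=1 d=1 m=1 k=1 b=0 h=1 clk=1 e=0
t8.Δ4 j=0 g=0 a=1 d=1 m=1 k=1 b=0 h=1 clk=1 e=1
t8.Δ5 j=0 g=1 a=1 d=1 m=1 k=1 b=0 h=1 clk=1 e=1
t8.Δ6 j=1 g=1 a=1 d=1 m=1 k=1 b=0 h=1 clk=1 e=1
t9.Δ0 j=1 g=1 a=1 d=1 m=1 k=1 b=0 h=1 clk=1 e=1
t9.Δ1 j=1 g=1 a=1 d=1 m=1 k=1 b=0 h=1 clk=0 e=1
t10.Δ0 j=1 g=1 a=1 d=1 m=1 k=1 b=0 h=1 clk=0 e=1
t10.Δ1 j=1 g=1 a=1 d=1 m=1 k=1 b=0 h=1 clk=1 e=1
t10.Δ2 j=1 g=1 a=1 d=1 m=1 k=1 b=1 h=1 clk=1 e=1
t10.Δ3 j=1 g=0 a=0 d=1 m=1 k=1 b=1 h=1 clk=1 e=1
t10.Δ4 j=0 g=0 a=0 d=1 m=1 k=1 b=1 h=1 clk=1 e=0
t10.Δ5 j=0 g=1 a=0 d=1 m=1 k=1 b=1 h=1 clk=1 e=0
t10.Δ6 j=1 g=1 a=0 d=1 m=1 k=1 b=1 h=1 clk=1 e=0
t11.Δ0 j=1 g=1 a=0 d=1 m=1 k=1 b=1 h=1 clk=1 e=0
t11.Δ1 j=1 g=1 a=0 d=1 m=1 k=1 b=1 h=1 clk=0 e=0
t12.Δ0 j=1 g=1 a=0 d=1 m=1 k=1 b=1 h=1 clk=0 e=0
t12.Δ1 j=1 g=1 a=0 d=1 m=1 k=1 b=1 h=1 clk=1 e=0
t12.Δ2 j=1 g=1 a=0 d=1 m=1 k=1 b=0 h=1 clk=1 e=0
t12.Δ3 j=1 g=0 a=1 d=1 m=1 k=1 b=0 h=1 clk=1 e=0
t12.Δ4 j=0 g=0 a=1 d=1 m=1 k=1 b=0 h=1 clk=1 e=1
t12.Δ5 j=0 g=1 a=1 d=1 m=1 k=1 b=0 h=1 clk=1 e=1
t12.Δ6 j=1 g=1 a=1 d=1 m=1 k=1 b=0 h=1 clk=1 e=1
t13.Δ0 j=1 g=1 a=1 d=1 m=1 k=1 b=0 h=1 clk=1 e=1
t13.Δ1 j=1 g=1 a=1 d=1 m=1 k=1 b=0 h=1 clk=0 e=1

yes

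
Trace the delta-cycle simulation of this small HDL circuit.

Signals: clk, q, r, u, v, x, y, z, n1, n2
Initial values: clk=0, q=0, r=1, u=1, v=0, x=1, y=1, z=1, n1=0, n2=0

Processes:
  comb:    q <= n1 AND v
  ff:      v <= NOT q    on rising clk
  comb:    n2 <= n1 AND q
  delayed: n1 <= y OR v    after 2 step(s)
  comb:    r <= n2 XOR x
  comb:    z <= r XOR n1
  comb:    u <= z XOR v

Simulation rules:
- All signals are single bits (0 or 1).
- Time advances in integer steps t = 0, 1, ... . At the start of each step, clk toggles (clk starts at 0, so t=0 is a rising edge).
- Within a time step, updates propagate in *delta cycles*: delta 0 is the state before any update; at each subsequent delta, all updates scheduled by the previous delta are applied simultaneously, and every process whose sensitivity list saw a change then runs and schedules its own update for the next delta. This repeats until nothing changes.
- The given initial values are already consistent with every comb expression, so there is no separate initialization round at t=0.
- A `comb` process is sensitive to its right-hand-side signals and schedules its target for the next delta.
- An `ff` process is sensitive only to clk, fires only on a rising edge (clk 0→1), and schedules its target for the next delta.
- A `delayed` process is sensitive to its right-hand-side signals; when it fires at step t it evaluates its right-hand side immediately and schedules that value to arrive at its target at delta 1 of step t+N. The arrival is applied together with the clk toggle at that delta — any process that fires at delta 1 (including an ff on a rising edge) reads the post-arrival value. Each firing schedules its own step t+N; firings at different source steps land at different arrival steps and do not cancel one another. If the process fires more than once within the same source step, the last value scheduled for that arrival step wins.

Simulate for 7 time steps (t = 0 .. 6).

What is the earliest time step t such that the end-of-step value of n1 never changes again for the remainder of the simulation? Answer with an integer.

2

t0.Δ0 v=0 n2=0 clk=0 q=0 x=1 z=1 r=1 y=1 u=1 n1=0
t0.Δ1 v=0 n2=0 clk=1 q=0 x=1 z=1 r=1 y=1 u=1 n1=0
t0.Δ2 v=1 n2=0 clk=1 q=0 x=1 z=1 r=1 y=1 u=1 n1=0
t0.Δ3 v=1 n2=0 clk=1 q=0 x=1 z=1 r=1 y=1 u=0 n1=0
t1.Δ0 v=1 n2=0 clk=1 q=0 x=1 z=1 r=1 y=1 u=0 n1=0
t1.Δ1 v=1 n2=0 clk=0 q=0 x=1 z=1 r=1 y=1 u=0 n1=0
t2.Δ0 v=1 n2=0 clk=0 q=0 x=1 z=1 r=1 y=1 u=0 n1=0
t2.Δ1 v=1 n2=0 clk=1 q=0 x=1 z=1 r=1 y=1 u=0 n1=1
t2.Δ2 v=1 n2=0 clk=1 q=1 x=1 z=0 r=1 y=1 u=0 n1=1
t2.Δ3 v=1 n2=1 clk=1 q=1 x=1 z=0 r=1 y=1 u=1 n1=1
t2.Δ4 v=1 n2=1 clk=1 q=1 x=1 z=0 r=0 y=1 u=1 n1=1
t2.Δ5 v=1 n2=1 clk=1 q=1 x=1 z=1 r=0 y=1 u=1 n1=1
t2.Δ6 v=1 n2=1 clk=1 q=1 x=1 z=1 r=0 y=1 u=0 n1=1
t3.Δ0 v=1 n2=1 clk=1 q=1 x=1 z=1 r=0 y=1 u=0 n1=1
t3.Δ1 v=1 n2=1 clk=0 q=1 x=1 z=1 r=0 y=1 u=0 n1=1
t4.Δ0 v=1 n2=1 clk=0 q=1 x=1 z=1 r=0 y=1 u=0 n1=1
t4.Δ1 v=1 n2=1 clk=1 q=1 x=1 z=1 r=0 y=1 u=0 n1=1
t4.Δ2 v=0 n2=1 clk=1 q=1 x=1 z=1 r=0 y=1 u=0 n1=1
t4.Δ3 v=0 n2=1 clk=1 q=0 x=1 z=1 r=0 y=1 u=1 n1=1
t4.Δ4 v=0 n2=0 clk=1 q=0 x=1 z=1 r=0 y=1 u=1 n1=1
t4.Δ5 v=0 n2=0 clk=1 q=0 x=1 z=1 r=1 y=1 u=1 n1=1
t4.Δ6 v=0 n2=0 clk=1 q=0 x=1 z=0 r=1 y=1 u=1 n1=1
t4.Δ7 v=0 n2=0 clk=1 q=0 x=1 z=0 r=1 y=1 u=0 n1=1
t5.Δ0 v=0 n2=0 clk=1 q=0 x=1 z=0 r=1 y=1 u=0 n1=1
t5.Δ1 v=0 n2=0 clk=0 q=0 x=1 z=0 r=1 y=1 u=0 n1=1
t6.Δ0 v=0 n2=0 clk=0 q=0 x=1 z=0 r=1 y=1 u=0 n1=1
t6.Δ1 v=0 n2=0 clk=1 q=0 x=1 z=0 r=1 y=1 u=0 n1=1
t6.Δ2 v=1 n2=0 clk=1 q=0 x=1 z=0 r=1 y=1 u=0 n1=1
t6.Δ3 v=1 n2=0 clk=1 q=1 x=1 z=0 r=1 y=1 u=1 n1=1
t6.Δ4 v=1 n2=1 clk=1 q=1 x=1 z=0 r=1 y=1 u=1 n1=1
t6.Δ5 v=1 n2=1 clk=1 q=1 x=1 z=0 r=0 y=1 u=1 n1=1
t6.Δ6 v=1 n2=1 clk=1 q=1 x=1 z=1 r=0 y=1 u=1 n1=1
t6.Δ7 v=1 n2=1 clk=1 q=1 x=1 z=1 r=0 y=1 u=0 n1=1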